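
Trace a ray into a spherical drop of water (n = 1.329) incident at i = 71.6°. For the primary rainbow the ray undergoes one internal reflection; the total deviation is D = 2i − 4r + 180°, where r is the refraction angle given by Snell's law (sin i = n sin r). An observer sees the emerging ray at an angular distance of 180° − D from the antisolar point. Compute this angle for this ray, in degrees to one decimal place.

sin r = sin 71.6° / 1.329 = 0.9489/1.329 = 0.7140; r = 45.56°.
D = 2·71.6° − 4·45.56° + 180° = 143.20° − 182.24° + 180° = 140.96°.
Angle from antisolar point = 180° − D = 39.04°.

39.0°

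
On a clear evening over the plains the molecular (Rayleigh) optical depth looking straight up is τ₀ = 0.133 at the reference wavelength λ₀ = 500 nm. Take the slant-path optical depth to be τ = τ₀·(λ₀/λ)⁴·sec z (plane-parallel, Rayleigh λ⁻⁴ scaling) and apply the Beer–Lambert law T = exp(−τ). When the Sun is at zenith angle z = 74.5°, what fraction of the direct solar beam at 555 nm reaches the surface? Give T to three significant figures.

0.720

sec 74.5° = 3.7420.
τ = 0.133 × (500/555)⁴ × 3.7420 = 0.133 × 0.6587 × 3.7420 = 0.3278.
T = exp(−0.3278) = 0.7205.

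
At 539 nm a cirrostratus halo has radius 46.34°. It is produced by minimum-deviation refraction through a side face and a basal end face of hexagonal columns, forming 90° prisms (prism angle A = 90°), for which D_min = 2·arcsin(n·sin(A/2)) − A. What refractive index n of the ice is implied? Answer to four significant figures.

1.313

Rearranging: n = sin((D_min + A)/2) / sin(A/2).
(D_min + A)/2 = (46.34° + 90°)/2 = 68.170°.
n = sin 68.170° / sin 45° = 0.9283 / 0.7071 = 1.3128.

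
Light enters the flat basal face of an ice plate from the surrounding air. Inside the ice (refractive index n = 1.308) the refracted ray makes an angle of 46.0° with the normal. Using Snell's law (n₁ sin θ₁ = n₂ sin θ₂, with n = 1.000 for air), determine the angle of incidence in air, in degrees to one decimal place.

70.2°

Snell: sin θ_i = n · sin θ_r = 1.308 × sin 46.0° = 1.308 × 0.7193 = 0.9409.
θ_i = arcsin(0.9409) = 70.20°.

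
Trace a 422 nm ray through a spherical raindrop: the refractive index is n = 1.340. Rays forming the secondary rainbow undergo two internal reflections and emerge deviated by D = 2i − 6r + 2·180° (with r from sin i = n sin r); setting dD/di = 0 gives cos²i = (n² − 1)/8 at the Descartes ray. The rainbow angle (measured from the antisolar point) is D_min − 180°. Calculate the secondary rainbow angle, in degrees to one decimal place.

52.7°

cos²i = (1.79560 − 1)/8 = 0.09945; i = arccos(0.31536) = 71.618°.
sin r = sin 71.618°/1.340 = 0.70819; r = 45.088°.
D_min = 2·71.618° − 6·45.088° + 360° = 232.709°.
Rainbow angle = D_min − 180° = 52.709°.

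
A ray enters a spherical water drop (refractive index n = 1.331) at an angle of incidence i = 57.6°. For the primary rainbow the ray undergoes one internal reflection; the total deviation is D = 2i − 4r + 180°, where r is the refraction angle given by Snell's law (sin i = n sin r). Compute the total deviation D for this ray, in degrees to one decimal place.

137.7°

sin r = sin 57.6° / 1.331 = 0.8443/1.331 = 0.6344; r = 39.37°.
D = 2·57.6° − 4·39.37° + 180° = 115.20° − 157.49° + 180° = 137.71°.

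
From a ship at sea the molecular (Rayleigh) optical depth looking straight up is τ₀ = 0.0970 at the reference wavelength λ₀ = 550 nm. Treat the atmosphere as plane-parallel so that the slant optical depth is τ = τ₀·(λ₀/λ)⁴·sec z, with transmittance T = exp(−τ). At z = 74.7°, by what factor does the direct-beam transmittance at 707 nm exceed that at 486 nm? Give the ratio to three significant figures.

1.60

Airmass: sec 74.7° = 3.7897.
τ(707 nm) = 0.0970 × (550/707)⁴ × 3.7897 = 0.0970 × 0.3662 × 3.7897 = 0.1346.
τ(486 nm) = 0.0970 × (550/486)⁴ × 3.7897 = 0.0970 × 1.6402 × 3.7897 = 0.6030.
T(707)/T(486) = exp(τ_B − τ_A) = exp(0.4683) = 1.5973.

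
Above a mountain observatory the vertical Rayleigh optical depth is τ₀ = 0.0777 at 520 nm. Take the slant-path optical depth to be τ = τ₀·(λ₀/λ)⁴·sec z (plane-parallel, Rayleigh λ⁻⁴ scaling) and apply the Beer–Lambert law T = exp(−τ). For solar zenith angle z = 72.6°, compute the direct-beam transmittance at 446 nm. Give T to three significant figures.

0.619

sec 72.6° = 3.3440.
τ = 0.0777 × (520/446)⁴ × 3.3440 = 0.0777 × 1.8479 × 3.3440 = 0.4801.
T = exp(−0.4801) = 0.6187.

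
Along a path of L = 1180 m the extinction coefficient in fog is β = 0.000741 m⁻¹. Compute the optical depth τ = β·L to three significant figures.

τ = β·L = 0.000741 × 1180 = 0.8744.

0.874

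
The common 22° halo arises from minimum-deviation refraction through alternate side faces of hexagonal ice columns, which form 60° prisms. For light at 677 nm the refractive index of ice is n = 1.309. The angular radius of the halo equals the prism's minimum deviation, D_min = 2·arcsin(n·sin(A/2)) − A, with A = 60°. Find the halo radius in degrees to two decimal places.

21.76°

n·sin(A/2) = 1.309 × sin 30° = 1.309 × 0.5000 = 0.6545.
D_min = 2·arcsin(0.6545) − 60° = 2 × 40.882° − 60° = 21.763°.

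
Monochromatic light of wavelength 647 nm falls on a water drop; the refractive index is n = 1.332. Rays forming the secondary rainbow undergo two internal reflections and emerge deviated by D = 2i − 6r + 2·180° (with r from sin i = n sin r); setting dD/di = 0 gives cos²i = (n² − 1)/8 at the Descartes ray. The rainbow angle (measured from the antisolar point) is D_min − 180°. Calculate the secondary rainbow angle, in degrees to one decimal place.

cos²i = (1.77422 − 1)/8 = 0.09678; i = arccos(0.31109) = 71.875°.
sin r = sin 71.875°/1.332 = 0.71350; r = 45.520°.
D_min = 2·71.875° − 6·45.520° + 360° = 230.628°.
Rainbow angle = D_min − 180° = 50.628°.

50.6°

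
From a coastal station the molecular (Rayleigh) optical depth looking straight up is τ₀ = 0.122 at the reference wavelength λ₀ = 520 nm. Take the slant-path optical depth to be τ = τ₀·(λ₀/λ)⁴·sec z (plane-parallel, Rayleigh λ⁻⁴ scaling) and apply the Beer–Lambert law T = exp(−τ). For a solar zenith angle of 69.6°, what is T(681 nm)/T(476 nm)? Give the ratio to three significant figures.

Airmass: sec 69.6° = 2.8688.
τ(681 nm) = 0.122 × (520/681)⁴ × 2.8688 = 0.122 × 0.3400 × 2.8688 = 0.1190.
τ(476 nm) = 0.122 × (520/476)⁴ × 2.8688 = 0.122 × 1.4242 × 2.8688 = 0.4985.
T(681)/T(476) = exp(τ_B − τ_A) = exp(0.3795) = 1.4616.

1.46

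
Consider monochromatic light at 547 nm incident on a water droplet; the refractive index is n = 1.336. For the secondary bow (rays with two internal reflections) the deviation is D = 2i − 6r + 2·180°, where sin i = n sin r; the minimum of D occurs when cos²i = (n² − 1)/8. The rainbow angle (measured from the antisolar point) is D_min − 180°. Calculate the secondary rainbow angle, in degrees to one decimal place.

cos²i = (1.78490 − 1)/8 = 0.09811; i = arccos(0.31323) = 71.746°.
sin r = sin 71.746°/1.336 = 0.71084; r = 45.303°.
D_min = 2·71.746° − 6·45.303° + 360° = 231.674°.
Rainbow angle = D_min − 180° = 51.674°.

51.7°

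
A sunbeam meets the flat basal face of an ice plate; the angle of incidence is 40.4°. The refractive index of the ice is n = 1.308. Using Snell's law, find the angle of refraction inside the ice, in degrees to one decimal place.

Snell: sin θ_r = sin θ_i / n = sin 40.4° / 1.308 = 0.6481 / 1.308 = 0.4955.
θ_r = arcsin(0.4955) = 29.70°.

29.7°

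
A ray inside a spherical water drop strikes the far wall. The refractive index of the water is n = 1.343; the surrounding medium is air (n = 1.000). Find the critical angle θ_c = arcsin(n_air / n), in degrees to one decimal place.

sin θ_c = n_air / n = 1.000 / 1.343 = 0.7446.
θ_c = arcsin(0.7446) = 48.12°.

48.1°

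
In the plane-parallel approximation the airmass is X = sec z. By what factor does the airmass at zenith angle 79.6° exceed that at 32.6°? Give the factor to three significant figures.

X(79.6°)/X(32.6°) = sec 79.6° / sec 32.6° = cos 32.6° / cos 79.6° = 0.8425/0.1805 = 4.6668.

4.67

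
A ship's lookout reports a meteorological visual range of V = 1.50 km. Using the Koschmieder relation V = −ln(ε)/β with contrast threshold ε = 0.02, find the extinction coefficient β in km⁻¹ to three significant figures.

2.61 km⁻¹

β = −ln(0.02) / V = 3.912 / 1.50 = 2.6080 km⁻¹.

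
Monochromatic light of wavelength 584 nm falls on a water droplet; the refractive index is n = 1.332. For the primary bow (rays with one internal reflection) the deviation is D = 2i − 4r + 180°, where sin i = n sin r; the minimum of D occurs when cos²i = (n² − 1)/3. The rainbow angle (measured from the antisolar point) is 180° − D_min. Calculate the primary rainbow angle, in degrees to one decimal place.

cos²i = (1.77422 − 1)/3 = 0.25807; i = arccos(0.50801) = 59.469°.
sin r = sin 59.469°/1.332 = 0.64666; r = 40.290°.
D_min = 2·59.469° − 4·40.290° + 180° = 137.776°.
Rainbow angle = 180° − D_min = 42.224°.

42.2°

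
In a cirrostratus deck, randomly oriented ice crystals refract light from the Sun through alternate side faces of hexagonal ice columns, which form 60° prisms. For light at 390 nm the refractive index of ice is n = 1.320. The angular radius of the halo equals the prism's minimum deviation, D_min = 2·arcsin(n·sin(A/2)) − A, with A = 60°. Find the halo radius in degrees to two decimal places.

n·sin(A/2) = 1.320 × sin 30° = 1.320 × 0.5000 = 0.6600.
D_min = 2·arcsin(0.6600) − 60° = 2 × 41.300° − 60° = 22.600°.

22.60°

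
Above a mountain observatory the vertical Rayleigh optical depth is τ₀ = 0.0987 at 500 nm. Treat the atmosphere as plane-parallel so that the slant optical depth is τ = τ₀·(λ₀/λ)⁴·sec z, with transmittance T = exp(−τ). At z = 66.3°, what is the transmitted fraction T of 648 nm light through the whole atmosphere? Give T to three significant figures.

sec 66.3° = 2.4879.
τ = 0.0987 × (500/648)⁴ × 2.4879 = 0.0987 × 0.3545 × 2.4879 = 0.0870.
T = exp(−0.0870) = 0.9166.

0.917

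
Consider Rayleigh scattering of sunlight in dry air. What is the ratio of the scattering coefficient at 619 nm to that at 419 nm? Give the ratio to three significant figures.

0.210

Rayleigh scattering ∝ λ⁻⁴, so the ratio of coefficients is the inverse fourth power of the wavelength ratio.
σ(619)/σ(419) = (419/619)⁴ = (0.6769)⁴ = 0.2099.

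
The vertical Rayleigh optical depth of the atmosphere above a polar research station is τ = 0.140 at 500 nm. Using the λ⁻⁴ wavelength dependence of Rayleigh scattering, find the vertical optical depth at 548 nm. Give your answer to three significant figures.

0.0970

τ(548 nm) = τ(500 nm) × (500/548)⁴ = 0.140 × (0.9124)⁴ = 0.140 × 0.6930 = 0.0970.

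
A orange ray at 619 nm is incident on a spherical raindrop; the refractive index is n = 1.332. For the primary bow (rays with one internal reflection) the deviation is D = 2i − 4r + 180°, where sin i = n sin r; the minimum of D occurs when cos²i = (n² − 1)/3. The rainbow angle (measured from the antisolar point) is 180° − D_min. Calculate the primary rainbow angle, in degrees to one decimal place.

42.2°

cos²i = (1.77422 − 1)/3 = 0.25807; i = arccos(0.50801) = 59.469°.
sin r = sin 59.469°/1.332 = 0.64666; r = 40.290°.
D_min = 2·59.469° − 4·40.290° + 180° = 137.776°.
Rainbow angle = 180° − D_min = 42.224°.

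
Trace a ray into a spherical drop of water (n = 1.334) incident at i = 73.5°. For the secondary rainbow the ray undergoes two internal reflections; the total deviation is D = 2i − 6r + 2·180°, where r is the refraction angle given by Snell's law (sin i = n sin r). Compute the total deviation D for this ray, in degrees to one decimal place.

sin r = sin 73.5° / 1.334 = 0.9588/1.334 = 0.7188; r = 45.95°.
D = 2·73.5° − 6·45.95° + 2·180° = 147.00° − 275.71° + 360° = 231.29°.

231.3°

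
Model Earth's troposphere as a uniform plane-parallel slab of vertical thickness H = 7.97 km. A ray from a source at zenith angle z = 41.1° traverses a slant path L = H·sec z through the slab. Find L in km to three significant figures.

10.6 km

sec z = 1/cos 41.1° = 1.3270.
L = 7.97 × 1.3270 = 10.576 km.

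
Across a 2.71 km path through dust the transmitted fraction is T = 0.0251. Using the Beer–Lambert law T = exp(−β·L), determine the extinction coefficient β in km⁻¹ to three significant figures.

1.36 km⁻¹

Beer–Lambert: T = exp(−βL) ⇒ β = −ln(T)/L = −ln(0.0251)/2.71 = 3.6849/2.71 = 1.36 km⁻¹.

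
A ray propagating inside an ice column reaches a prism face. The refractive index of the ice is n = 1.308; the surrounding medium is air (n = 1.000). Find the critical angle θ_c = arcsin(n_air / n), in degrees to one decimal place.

49.9°

sin θ_c = n_air / n = 1.000 / 1.308 = 0.7645.
θ_c = arcsin(0.7645) = 49.86°.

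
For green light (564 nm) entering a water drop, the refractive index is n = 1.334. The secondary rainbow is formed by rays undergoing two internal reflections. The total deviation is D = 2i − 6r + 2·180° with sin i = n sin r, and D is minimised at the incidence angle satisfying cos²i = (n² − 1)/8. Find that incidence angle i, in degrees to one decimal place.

71.8°

cos²i = (1.334² − 1)/8 = (1.77956 − 1)/8 = 0.09744.
cos i = 0.31216, so i = 71.810°.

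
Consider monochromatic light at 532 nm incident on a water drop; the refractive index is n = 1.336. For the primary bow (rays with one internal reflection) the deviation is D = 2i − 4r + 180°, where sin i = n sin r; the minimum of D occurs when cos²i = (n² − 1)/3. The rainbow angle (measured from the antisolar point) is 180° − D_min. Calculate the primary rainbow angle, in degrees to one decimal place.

41.6°

cos²i = (1.78490 − 1)/3 = 0.26163; i = arccos(0.51150) = 59.236°.
sin r = sin 59.236°/1.336 = 0.64318; r = 40.029°.
D_min = 2·59.236° − 4·40.029° + 180° = 138.356°.
Rainbow angle = 180° − D_min = 41.644°.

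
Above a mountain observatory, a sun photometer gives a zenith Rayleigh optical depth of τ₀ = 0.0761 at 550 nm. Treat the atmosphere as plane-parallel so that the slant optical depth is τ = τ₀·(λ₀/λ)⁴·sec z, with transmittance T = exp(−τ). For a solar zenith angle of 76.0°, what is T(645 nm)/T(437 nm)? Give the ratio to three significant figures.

Airmass: sec 76.0° = 4.1336.
τ(645 nm) = 0.0761 × (550/645)⁴ × 4.1336 = 0.0761 × 0.5287 × 4.1336 = 0.1663.
τ(437 nm) = 0.0761 × (550/437)⁴ × 4.1336 = 0.0761 × 2.5091 × 4.1336 = 0.7893.
T(645)/T(437) = exp(τ_B − τ_A) = exp(0.6230) = 1.8645.

1.86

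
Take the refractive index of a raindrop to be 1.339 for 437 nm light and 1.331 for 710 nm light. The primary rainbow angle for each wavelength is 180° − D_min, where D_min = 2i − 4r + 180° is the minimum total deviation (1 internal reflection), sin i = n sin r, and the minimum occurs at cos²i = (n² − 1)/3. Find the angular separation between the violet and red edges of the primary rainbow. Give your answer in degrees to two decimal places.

At 437 nm (n = 1.339): cos²i = 0.26431 → i = 59.062°, r = 39.834°, D_min = 138.786°, rainbow angle = 41.214°.
At 710 nm (n = 1.331): cos²i = 0.25719 → i = 59.527°, r = 40.356°, D_min = 137.630°, rainbow angle = 42.370°.
Angular width = |41.214° − 42.370°| = 1.156°.

1.16°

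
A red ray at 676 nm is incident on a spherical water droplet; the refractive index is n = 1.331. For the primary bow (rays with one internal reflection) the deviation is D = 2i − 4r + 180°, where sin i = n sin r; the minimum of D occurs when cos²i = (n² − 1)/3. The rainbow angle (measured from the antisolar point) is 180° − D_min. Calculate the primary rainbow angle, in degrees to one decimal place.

42.4°

cos²i = (1.77156 − 1)/3 = 0.25719; i = arccos(0.50714) = 59.527°.
sin r = sin 59.527°/1.331 = 0.64753; r = 40.356°.
D_min = 2·59.527° − 4·40.356° + 180° = 137.630°.
Rainbow angle = 180° − D_min = 42.370°.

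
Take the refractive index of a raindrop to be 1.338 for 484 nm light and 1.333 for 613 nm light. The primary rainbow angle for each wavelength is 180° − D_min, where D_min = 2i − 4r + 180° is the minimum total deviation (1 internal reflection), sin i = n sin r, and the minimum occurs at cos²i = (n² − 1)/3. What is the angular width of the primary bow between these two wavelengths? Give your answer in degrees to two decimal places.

0.72°

At 484 nm (n = 1.338): cos²i = 0.26341 → i = 59.120°, r = 39.899°, D_min = 138.643°, rainbow angle = 41.357°.
At 613 nm (n = 1.333): cos²i = 0.25896 → i = 59.410°, r = 40.225°, D_min = 137.922°, rainbow angle = 42.078°.
Angular width = |41.357° − 42.078°| = 0.722°.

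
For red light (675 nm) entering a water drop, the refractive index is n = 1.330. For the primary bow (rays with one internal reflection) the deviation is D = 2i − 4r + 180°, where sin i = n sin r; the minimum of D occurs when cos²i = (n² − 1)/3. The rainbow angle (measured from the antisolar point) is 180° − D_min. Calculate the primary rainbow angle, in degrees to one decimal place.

cos²i = (1.76890 − 1)/3 = 0.25630; i = arccos(0.50626) = 59.585°.
sin r = sin 59.585°/1.330 = 0.64841; r = 40.422°.
D_min = 2·59.585° − 4·40.422° + 180° = 137.484°.
Rainbow angle = 180° − D_min = 42.516°.

42.5°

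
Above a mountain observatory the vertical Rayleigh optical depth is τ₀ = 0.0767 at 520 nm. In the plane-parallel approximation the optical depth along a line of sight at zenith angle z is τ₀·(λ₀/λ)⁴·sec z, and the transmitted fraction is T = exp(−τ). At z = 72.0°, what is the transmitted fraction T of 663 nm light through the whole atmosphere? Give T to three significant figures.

0.910

sec 72.0° = 3.2361.
τ = 0.0767 × (520/663)⁴ × 3.2361 = 0.0767 × 0.3784 × 3.2361 = 0.0939.
T = exp(−0.0939) = 0.9104.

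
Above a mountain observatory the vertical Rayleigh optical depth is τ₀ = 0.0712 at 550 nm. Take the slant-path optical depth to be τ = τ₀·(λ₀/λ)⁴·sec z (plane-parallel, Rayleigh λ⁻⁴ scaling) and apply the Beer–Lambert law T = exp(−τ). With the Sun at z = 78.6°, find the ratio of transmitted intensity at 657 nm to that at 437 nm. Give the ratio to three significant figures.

Airmass: sec 78.6° = 5.0593.
τ(657 nm) = 0.0712 × (550/657)⁴ × 5.0593 = 0.0712 × 0.4911 × 5.0593 = 0.1769.
τ(437 nm) = 0.0712 × (550/437)⁴ × 5.0593 = 0.0712 × 2.5091 × 5.0593 = 0.9038.
T(657)/T(437) = exp(τ_B − τ_A) = exp(0.7269) = 2.0687.

2.07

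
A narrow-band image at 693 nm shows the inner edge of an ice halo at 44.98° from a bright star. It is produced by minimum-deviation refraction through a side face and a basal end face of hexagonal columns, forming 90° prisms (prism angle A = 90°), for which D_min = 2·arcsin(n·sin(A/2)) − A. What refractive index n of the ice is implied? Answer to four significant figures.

1.306

Rearranging: n = sin((D_min + A)/2) / sin(A/2).
(D_min + A)/2 = (44.98° + 90°)/2 = 67.490°.
n = sin 67.490° / sin 45° = 0.9238 / 0.7071 = 1.3065.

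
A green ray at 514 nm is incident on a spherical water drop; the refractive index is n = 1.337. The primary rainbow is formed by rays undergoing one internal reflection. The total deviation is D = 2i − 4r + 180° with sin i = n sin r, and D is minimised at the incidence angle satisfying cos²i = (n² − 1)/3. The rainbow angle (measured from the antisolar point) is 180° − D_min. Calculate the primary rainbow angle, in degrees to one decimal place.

41.5°

cos²i = (1.78757 − 1)/3 = 0.26252; i = arccos(0.51237) = 59.178°.
sin r = sin 59.178°/1.337 = 0.64231; r = 39.964°.
D_min = 2·59.178° − 4·39.964° + 180° = 138.500°.
Rainbow angle = 180° − D_min = 41.500°.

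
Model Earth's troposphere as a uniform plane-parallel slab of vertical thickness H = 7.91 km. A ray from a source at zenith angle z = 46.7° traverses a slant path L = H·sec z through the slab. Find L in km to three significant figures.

11.5 km

sec z = 1/cos 46.7° = 1.4581.
L = 7.91 × 1.4581 = 11.534 km.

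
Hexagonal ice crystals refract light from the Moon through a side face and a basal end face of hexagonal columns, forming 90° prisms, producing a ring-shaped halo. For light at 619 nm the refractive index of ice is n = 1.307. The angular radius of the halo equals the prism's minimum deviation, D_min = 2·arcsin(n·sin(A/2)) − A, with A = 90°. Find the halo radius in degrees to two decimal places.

n·sin(A/2) = 1.307 × sin 45° = 1.307 × 0.7071 = 0.9242.
D_min = 2·arcsin(0.9242) − 90° = 2 × 67.546° − 90° = 45.093°.

45.09°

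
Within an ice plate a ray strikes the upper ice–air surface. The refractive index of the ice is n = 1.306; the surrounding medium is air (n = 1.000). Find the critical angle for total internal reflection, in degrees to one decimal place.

sin θ_c = n_air / n = 1.000 / 1.306 = 0.7657.
θ_c = arcsin(0.7657) = 49.97°.

50.0°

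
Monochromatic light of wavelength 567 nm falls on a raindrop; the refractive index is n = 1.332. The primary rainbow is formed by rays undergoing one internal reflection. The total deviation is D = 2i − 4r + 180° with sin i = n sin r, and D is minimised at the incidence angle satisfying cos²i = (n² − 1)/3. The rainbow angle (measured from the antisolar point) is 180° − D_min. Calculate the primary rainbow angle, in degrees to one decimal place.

42.2°

cos²i = (1.77422 − 1)/3 = 0.25807; i = arccos(0.50801) = 59.469°.
sin r = sin 59.469°/1.332 = 0.64666; r = 40.290°.
D_min = 2·59.469° − 4·40.290° + 180° = 137.776°.
Rainbow angle = 180° − D_min = 42.224°.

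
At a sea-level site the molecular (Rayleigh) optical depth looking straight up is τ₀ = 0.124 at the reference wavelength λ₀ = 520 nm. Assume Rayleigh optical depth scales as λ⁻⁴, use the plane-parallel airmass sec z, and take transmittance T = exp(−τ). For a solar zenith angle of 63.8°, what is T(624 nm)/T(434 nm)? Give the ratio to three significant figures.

Airmass: sec 63.8° = 2.2650.
τ(624 nm) = 0.124 × (520/624)⁴ × 2.2650 = 0.124 × 0.4823 × 2.2650 = 0.1354.
τ(434 nm) = 0.124 × (520/434)⁴ × 2.2650 = 0.124 × 2.0609 × 2.2650 = 0.5788.
T(624)/T(434) = exp(τ_B − τ_A) = exp(0.4434) = 1.5579.

1.56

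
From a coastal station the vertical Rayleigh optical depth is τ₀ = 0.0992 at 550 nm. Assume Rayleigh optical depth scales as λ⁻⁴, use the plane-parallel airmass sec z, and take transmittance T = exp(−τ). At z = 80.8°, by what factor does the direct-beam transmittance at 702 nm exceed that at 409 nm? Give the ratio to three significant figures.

Airmass: sec 80.8° = 6.2546.
τ(702 nm) = 0.0992 × (550/702)⁴ × 6.2546 = 0.0992 × 0.3768 × 6.2546 = 0.2338.
τ(409 nm) = 0.0992 × (550/409)⁴ × 6.2546 = 0.0992 × 3.2701 × 6.2546 = 2.0290.
T(702)/T(409) = exp(τ_B − τ_A) = exp(1.7952) = 6.0205.

6.02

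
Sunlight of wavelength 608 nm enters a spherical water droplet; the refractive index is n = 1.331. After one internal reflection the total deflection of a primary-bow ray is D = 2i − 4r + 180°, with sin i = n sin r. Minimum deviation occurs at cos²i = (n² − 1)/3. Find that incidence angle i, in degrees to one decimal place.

cos²i = (1.331² − 1)/3 = (1.77156 − 1)/3 = 0.25719.
cos i = 0.50714, so i = 59.527°.

59.5°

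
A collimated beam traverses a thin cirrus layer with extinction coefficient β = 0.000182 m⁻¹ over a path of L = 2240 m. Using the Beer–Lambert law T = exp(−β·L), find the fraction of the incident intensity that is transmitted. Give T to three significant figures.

τ = β·L = 0.000182 × 2240 = 0.4077.
T = exp(−0.4077) = 0.6652.

0.665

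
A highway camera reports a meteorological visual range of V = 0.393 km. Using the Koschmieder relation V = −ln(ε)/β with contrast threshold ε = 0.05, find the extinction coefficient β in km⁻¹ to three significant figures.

β = −ln(0.05) / V = 2.996 / 0.393 = 7.6227 km⁻¹.

7.62 km⁻¹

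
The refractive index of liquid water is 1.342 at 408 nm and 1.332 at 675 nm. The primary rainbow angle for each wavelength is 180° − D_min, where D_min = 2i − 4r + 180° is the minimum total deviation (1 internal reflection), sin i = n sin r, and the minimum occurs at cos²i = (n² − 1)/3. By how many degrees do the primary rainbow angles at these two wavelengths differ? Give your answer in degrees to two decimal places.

1.44°

At 408 nm (n = 1.342): cos²i = 0.26699 → i = 58.888°, r = 39.641°, D_min = 139.213°, rainbow angle = 40.787°.
At 675 nm (n = 1.332): cos²i = 0.25807 → i = 59.469°, r = 40.290°, D_min = 137.776°, rainbow angle = 42.224°.
Angular width = |40.787° − 42.224°| = 1.437°.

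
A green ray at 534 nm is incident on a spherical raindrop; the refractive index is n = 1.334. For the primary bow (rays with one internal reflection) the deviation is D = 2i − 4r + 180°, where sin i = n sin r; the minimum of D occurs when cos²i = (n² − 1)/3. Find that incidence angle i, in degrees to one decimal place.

cos²i = (1.334² − 1)/3 = (1.77956 − 1)/3 = 0.25985.
cos i = 0.50976, so i = 59.352°.

59.4°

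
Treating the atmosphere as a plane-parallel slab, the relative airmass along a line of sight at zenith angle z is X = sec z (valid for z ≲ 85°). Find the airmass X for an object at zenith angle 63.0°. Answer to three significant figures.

X = sec z = 1/cos 63.0° = 1/0.4540 = 2.2027.

2.20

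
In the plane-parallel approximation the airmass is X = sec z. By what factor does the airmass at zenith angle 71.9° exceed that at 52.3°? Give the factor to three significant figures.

1.97

X(71.9°)/X(52.3°) = sec 71.9° / sec 52.3° = cos 52.3° / cos 71.9° = 0.6115/0.3107 = 1.9684.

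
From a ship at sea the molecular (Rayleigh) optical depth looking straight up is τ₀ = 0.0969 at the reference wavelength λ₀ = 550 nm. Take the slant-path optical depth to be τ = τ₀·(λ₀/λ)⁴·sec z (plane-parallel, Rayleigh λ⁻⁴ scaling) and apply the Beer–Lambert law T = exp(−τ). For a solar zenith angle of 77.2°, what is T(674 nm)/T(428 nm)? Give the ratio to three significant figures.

2.71

Airmass: sec 77.2° = 4.5137.
τ(674 nm) = 0.0969 × (550/674)⁴ × 4.5137 = 0.0969 × 0.4434 × 4.5137 = 0.1939.
τ(428 nm) = 0.0969 × (550/428)⁴ × 4.5137 = 0.0969 × 2.7269 × 4.5137 = 1.1927.
T(674)/T(428) = exp(τ_B − τ_A) = exp(0.9988) = 2.7149.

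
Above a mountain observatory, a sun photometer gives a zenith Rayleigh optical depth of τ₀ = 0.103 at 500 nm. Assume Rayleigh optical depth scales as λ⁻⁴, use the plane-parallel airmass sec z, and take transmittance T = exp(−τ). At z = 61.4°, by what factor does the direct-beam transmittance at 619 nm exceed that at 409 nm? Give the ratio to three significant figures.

1.48

Airmass: sec 61.4° = 2.0890.
τ(619 nm) = 0.103 × (500/619)⁴ × 2.0890 = 0.103 × 0.4257 × 2.0890 = 0.0916.
τ(409 nm) = 0.103 × (500/409)⁴ × 2.0890 = 0.103 × 2.2335 × 2.0890 = 0.4806.
T(619)/T(409) = exp(τ_B − τ_A) = exp(0.3890) = 1.4755.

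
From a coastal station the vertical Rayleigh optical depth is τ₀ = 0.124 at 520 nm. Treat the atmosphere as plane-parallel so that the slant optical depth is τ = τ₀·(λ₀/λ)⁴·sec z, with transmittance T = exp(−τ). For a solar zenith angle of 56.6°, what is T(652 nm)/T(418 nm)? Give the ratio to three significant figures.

1.57

Airmass: sec 56.6° = 1.8166.
τ(652 nm) = 0.124 × (520/652)⁴ × 1.8166 = 0.124 × 0.4046 × 1.8166 = 0.0911.
τ(418 nm) = 0.124 × (520/418)⁴ × 1.8166 = 0.124 × 2.3950 × 1.8166 = 0.5395.
T(652)/T(418) = exp(τ_B − τ_A) = exp(0.4484) = 1.5657.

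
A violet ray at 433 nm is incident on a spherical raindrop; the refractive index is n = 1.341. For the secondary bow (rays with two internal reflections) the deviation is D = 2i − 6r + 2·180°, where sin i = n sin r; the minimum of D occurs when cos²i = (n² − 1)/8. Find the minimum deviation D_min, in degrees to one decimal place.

cos²i = (1.79828 − 1)/8 = 0.09979; i = arccos(0.31589) = 71.586°.
sin r = sin 71.586°/1.341 = 0.70753; r = 45.034°.
D_min = 2·71.586° − 6·45.034° + 360° = 232.966°.

233.0°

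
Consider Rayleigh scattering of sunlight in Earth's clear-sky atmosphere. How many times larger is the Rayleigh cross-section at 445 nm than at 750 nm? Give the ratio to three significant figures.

8.07

Rayleigh scattering ∝ λ⁻⁴, so the ratio of coefficients is the inverse fourth power of the wavelength ratio.
σ(445)/σ(750) = (750/445)⁴ = (1.6854)⁴ = 8.069.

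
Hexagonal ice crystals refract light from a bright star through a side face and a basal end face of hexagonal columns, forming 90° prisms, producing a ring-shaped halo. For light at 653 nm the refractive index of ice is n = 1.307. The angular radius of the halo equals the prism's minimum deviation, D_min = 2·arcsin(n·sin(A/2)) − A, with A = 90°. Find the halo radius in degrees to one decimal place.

n·sin(A/2) = 1.307 × sin 45° = 1.307 × 0.7071 = 0.9242.
D_min = 2·arcsin(0.9242) − 90° = 2 × 67.546° − 90° = 45.093°.

45.1°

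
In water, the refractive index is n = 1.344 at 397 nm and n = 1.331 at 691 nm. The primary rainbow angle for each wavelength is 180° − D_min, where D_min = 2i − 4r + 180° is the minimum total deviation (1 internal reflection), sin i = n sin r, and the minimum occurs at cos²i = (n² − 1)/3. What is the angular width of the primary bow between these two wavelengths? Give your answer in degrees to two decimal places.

1.86°

At 397 nm (n = 1.344): cos²i = 0.26878 → i = 58.772°, r = 39.512°, D_min = 139.495°, rainbow angle = 40.505°.
At 691 nm (n = 1.331): cos²i = 0.25719 → i = 59.527°, r = 40.356°, D_min = 137.630°, rainbow angle = 42.370°.
Angular width = |40.505° − 42.370°| = 1.865°.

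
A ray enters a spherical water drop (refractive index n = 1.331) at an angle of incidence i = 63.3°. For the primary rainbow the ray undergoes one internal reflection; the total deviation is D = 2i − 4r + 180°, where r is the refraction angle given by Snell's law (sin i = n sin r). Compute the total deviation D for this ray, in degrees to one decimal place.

138.0°

sin r = sin 63.3° / 1.331 = 0.8934/1.331 = 0.6712; r = 42.16°.
D = 2·63.3° − 4·42.16° + 180° = 126.60° − 168.64° + 180° = 137.96°.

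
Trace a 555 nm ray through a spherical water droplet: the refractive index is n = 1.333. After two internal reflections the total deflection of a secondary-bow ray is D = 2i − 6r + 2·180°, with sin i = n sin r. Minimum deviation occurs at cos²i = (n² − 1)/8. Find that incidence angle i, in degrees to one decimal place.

cos²i = (1.333² − 1)/8 = (1.77689 − 1)/8 = 0.09711.
cos i = 0.31163, so i = 71.843°.

71.8°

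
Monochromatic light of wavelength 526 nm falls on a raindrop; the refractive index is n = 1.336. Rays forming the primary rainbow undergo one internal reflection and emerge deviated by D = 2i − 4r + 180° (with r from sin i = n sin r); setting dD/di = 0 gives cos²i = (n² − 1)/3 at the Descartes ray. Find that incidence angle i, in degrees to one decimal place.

59.2°

cos²i = (1.336² − 1)/3 = (1.78490 − 1)/3 = 0.26163.
cos i = 0.51150, so i = 59.236°.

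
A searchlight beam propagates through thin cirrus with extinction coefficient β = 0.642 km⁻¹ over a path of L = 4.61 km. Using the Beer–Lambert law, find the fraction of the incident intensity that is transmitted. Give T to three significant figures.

τ = β·L = 0.642 × 4.61 = 2.9596.
T = exp(−2.9596) = 0.0518.

0.0518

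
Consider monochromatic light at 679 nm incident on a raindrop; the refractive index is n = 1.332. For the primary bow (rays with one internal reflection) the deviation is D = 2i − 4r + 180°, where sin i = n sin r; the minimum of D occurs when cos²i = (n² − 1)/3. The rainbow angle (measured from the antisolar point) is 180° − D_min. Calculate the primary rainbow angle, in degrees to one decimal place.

cos²i = (1.77422 − 1)/3 = 0.25807; i = arccos(0.50801) = 59.469°.
sin r = sin 59.469°/1.332 = 0.64666; r = 40.290°.
D_min = 2·59.469° − 4·40.290° + 180° = 137.776°.
Rainbow angle = 180° − D_min = 42.224°.

42.2°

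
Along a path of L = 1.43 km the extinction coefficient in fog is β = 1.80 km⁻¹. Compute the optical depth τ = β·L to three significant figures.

τ = β·L = 1.80 × 1.43 = 2.5740.

2.57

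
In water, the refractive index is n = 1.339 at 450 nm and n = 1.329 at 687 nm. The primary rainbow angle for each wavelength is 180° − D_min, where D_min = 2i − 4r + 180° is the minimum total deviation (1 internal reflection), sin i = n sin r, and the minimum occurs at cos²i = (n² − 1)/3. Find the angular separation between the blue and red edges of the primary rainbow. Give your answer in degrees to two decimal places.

1.45°

At 450 nm (n = 1.339): cos²i = 0.26431 → i = 59.062°, r = 39.834°, D_min = 138.786°, rainbow angle = 41.214°.
At 687 nm (n = 1.329): cos²i = 0.25541 → i = 59.643°, r = 40.487°, D_min = 137.337°, rainbow angle = 42.663°.
Angular width = |41.214° − 42.663°| = 1.450°.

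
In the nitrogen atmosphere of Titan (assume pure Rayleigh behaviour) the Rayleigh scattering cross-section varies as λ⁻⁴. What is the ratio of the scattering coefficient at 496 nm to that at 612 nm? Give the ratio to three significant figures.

2.32

Rayleigh scattering ∝ λ⁻⁴, so the ratio of coefficients is the inverse fourth power of the wavelength ratio.
σ(496)/σ(612) = (612/496)⁴ = (1.2339)⁴ = 2.318.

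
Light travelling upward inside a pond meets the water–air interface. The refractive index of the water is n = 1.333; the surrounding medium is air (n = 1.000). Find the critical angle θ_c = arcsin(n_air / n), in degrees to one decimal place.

48.6°

sin θ_c = n_air / n = 1.000 / 1.333 = 0.7502.
θ_c = arcsin(0.7502) = 48.61°.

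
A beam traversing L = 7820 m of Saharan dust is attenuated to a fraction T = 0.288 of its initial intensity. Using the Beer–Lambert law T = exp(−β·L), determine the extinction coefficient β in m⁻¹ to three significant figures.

Beer–Lambert: T = exp(−βL) ⇒ β = −ln(T)/L = −ln(0.288)/7820 = 1.2448/7820 = 0.0001592 m⁻¹.

0.000159 m⁻¹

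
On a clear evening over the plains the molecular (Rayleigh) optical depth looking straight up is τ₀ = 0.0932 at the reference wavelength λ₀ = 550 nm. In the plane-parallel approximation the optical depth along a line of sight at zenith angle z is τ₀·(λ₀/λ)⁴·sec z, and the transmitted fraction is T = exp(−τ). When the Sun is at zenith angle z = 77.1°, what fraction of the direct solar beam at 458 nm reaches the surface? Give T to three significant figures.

sec 77.1° = 4.4793.
τ = 0.0932 × (550/458)⁴ × 4.4793 = 0.0932 × 2.0796 × 4.4793 = 0.8682.
T = exp(−0.8682) = 0.4197.

0.420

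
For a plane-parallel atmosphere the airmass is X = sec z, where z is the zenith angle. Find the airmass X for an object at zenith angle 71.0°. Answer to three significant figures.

X = sec z = 1/cos 71.0° = 1/0.3256 = 3.0716.

3.07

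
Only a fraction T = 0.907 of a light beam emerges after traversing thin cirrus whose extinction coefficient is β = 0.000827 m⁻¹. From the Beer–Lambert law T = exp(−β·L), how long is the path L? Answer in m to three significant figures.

118 m

Beer–Lambert: T = exp(−βL) ⇒ L = −ln(T)/β = −ln(0.907)/0.000827 = 0.0976/0.000827 = 118 m.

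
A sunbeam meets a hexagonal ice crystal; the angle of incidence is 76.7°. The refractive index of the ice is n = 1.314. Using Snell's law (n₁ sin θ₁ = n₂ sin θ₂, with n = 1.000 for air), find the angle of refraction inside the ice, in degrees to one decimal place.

Snell: sin θ_r = sin θ_i / n = sin 76.7° / 1.314 = 0.9732 / 1.314 = 0.7406.
θ_r = arcsin(0.7406) = 47.78°.

47.8°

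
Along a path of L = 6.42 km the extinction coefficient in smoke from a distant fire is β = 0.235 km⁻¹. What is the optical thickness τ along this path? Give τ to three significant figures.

τ = β·L = 0.235 × 6.42 = 1.5087.

1.51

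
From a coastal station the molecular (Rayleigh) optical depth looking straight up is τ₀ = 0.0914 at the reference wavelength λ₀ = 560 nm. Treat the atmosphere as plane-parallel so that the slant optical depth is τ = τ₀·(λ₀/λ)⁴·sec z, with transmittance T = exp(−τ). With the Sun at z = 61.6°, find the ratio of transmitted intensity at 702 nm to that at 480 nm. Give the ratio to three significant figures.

1.32

Airmass: sec 61.6° = 2.1025.
τ(702 nm) = 0.0914 × (560/702)⁴ × 2.1025 = 0.0914 × 0.4050 × 2.1025 = 0.0778.
τ(480 nm) = 0.0914 × (560/480)⁴ × 2.1025 = 0.0914 × 1.8526 × 2.1025 = 0.3560.
T(702)/T(480) = exp(τ_B − τ_A) = exp(0.2782) = 1.3207.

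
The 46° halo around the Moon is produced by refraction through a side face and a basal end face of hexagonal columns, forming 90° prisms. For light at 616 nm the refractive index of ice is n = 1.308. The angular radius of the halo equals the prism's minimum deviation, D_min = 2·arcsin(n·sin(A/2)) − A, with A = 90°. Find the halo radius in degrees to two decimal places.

n·sin(A/2) = 1.308 × sin 45° = 1.308 × 0.7071 = 0.9249.
D_min = 2·arcsin(0.9249) − 90° = 2 × 67.653° − 90° = 45.305°.

45.31°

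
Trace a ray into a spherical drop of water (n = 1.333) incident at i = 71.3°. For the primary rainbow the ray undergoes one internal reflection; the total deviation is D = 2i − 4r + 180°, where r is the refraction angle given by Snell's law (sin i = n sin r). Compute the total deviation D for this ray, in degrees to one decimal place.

sin r = sin 71.3° / 1.333 = 0.9472/1.333 = 0.7106; r = 45.28°.
D = 2·71.3° − 4·45.28° + 180° = 142.60° − 181.13° + 180° = 141.47°.

141.5°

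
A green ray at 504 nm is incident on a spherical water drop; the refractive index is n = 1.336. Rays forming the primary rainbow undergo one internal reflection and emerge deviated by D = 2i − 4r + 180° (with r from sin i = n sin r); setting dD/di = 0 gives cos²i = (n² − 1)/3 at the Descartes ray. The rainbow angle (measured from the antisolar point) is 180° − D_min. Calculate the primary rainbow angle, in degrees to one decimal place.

cos²i = (1.78490 − 1)/3 = 0.26163; i = arccos(0.51150) = 59.236°.
sin r = sin 59.236°/1.336 = 0.64318; r = 40.029°.
D_min = 2·59.236° − 4·40.029° + 180° = 138.356°.
Rainbow angle = 180° − D_min = 41.644°.

41.6°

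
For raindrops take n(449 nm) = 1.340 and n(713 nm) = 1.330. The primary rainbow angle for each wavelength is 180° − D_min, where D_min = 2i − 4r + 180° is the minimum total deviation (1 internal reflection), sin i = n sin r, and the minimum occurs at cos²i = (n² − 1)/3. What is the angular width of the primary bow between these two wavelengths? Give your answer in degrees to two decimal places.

1.45°

At 449 nm (n = 1.340): cos²i = 0.26520 → i = 59.004°, r = 39.770°, D_min = 138.929°, rainbow angle = 41.071°.
At 713 nm (n = 1.330): cos²i = 0.25630 → i = 59.585°, r = 40.422°, D_min = 137.484°, rainbow angle = 42.516°.
Angular width = |41.071° − 42.516°| = 1.445°.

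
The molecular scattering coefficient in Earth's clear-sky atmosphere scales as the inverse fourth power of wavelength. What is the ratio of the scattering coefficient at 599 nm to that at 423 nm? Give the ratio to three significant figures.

0.249

Rayleigh scattering ∝ λ⁻⁴, so the ratio of coefficients is the inverse fourth power of the wavelength ratio.
σ(599)/σ(423) = (423/599)⁴ = (0.7062)⁴ = 0.2487.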